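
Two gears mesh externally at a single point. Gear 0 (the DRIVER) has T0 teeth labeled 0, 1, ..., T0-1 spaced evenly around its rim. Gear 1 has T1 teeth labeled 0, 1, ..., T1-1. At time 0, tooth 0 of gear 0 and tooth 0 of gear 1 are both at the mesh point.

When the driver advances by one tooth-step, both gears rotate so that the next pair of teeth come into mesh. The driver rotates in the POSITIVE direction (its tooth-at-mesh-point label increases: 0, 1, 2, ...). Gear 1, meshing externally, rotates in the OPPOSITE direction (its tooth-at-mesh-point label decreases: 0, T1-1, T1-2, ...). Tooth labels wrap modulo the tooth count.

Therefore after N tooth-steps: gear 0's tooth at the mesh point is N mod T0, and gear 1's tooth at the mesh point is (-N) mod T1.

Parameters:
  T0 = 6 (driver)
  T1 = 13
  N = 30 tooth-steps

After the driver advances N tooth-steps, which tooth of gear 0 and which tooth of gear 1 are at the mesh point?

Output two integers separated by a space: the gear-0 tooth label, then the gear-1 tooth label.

Gear 0 (driver, T0=6): tooth at mesh = N mod T0
  30 = 5 * 6 + 0, so 30 mod 6 = 0
  gear 0 tooth = 0
Gear 1 (driven, T1=13): tooth at mesh = (-N) mod T1
  30 = 2 * 13 + 4, so 30 mod 13 = 4
  (-30) mod 13 = (-4) mod 13 = 13 - 4 = 9
Mesh after 30 steps: gear-0 tooth 0 meets gear-1 tooth 9

Answer: 0 9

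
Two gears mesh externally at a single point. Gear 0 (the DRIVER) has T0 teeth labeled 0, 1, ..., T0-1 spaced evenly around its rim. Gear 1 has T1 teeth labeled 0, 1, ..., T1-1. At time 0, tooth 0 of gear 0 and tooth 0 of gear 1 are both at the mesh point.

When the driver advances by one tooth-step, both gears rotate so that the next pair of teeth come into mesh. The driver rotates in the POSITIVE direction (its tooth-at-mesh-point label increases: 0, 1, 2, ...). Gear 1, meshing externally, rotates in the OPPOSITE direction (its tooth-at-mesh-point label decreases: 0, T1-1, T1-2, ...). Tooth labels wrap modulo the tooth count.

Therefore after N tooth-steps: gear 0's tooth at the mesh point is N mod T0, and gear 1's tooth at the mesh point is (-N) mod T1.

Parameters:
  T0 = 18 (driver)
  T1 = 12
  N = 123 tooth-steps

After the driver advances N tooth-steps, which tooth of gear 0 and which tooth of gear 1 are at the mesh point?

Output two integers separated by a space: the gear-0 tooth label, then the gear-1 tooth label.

Answer: 15 9

Derivation:
Gear 0 (driver, T0=18): tooth at mesh = N mod T0
  123 = 6 * 18 + 15, so 123 mod 18 = 15
  gear 0 tooth = 15
Gear 1 (driven, T1=12): tooth at mesh = (-N) mod T1
  123 = 10 * 12 + 3, so 123 mod 12 = 3
  (-123) mod 12 = (-3) mod 12 = 12 - 3 = 9
Mesh after 123 steps: gear-0 tooth 15 meets gear-1 tooth 9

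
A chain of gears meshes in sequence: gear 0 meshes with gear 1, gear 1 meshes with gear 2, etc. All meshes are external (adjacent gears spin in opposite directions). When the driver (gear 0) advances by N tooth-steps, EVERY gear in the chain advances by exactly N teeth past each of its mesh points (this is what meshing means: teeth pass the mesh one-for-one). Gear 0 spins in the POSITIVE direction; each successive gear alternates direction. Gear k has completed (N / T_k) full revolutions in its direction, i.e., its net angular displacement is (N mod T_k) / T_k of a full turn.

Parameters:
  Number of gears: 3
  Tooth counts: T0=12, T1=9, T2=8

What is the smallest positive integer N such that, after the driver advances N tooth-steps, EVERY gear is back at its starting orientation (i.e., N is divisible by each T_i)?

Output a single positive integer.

Answer: 72

Derivation:
Gear k returns to start when N is a multiple of T_k.
All gears at start simultaneously when N is a common multiple of [12, 9, 8]; the smallest such N is lcm(12, 9, 8).
Start: lcm = T0 = 12
Fold in T1=9: gcd(12, 9) = 3; lcm(12, 9) = 12 * 9 / 3 = 108 / 3 = 36
Fold in T2=8: gcd(36, 8) = 4; lcm(36, 8) = 36 * 8 / 4 = 288 / 4 = 72
Full cycle length = 72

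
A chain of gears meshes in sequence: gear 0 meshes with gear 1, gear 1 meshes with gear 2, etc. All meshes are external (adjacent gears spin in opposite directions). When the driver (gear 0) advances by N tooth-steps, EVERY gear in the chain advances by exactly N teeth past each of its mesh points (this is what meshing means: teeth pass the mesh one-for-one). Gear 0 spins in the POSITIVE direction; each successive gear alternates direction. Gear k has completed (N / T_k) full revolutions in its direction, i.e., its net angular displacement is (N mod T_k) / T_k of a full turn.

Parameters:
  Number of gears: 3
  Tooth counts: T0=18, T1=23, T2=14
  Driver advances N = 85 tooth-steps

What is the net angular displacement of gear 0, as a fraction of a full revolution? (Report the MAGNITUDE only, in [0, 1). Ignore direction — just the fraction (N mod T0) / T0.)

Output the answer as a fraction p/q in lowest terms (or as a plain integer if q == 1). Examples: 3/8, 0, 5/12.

Answer: 13/18

Derivation:
Chain of 3 gears, tooth counts: [18, 23, 14]
  gear 0: T0=18, direction=positive, advance = 85 mod 18 = 13 teeth = 13/18 turn
  gear 1: T1=23, direction=negative, advance = 85 mod 23 = 16 teeth = 16/23 turn
  gear 2: T2=14, direction=positive, advance = 85 mod 14 = 1 teeth = 1/14 turn
Gear 0: 85 mod 18 = 13
Fraction = 13 / 18 = 13/18 (gcd(13,18)=1) = 13/18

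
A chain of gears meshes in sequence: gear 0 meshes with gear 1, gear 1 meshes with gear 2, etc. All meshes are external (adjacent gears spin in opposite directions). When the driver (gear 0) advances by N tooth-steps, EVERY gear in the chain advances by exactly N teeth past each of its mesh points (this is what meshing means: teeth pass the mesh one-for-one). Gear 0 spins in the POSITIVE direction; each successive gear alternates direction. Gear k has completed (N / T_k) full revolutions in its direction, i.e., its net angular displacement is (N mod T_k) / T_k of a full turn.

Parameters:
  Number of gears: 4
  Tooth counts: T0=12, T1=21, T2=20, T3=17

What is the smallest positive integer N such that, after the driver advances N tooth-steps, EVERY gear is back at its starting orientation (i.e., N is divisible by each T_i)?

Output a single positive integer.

Gear k returns to start when N is a multiple of T_k.
All gears at start simultaneously when N is a common multiple of [12, 21, 20, 17]; the smallest such N is lcm(12, 21, 20, 17).
Start: lcm = T0 = 12
Fold in T1=21: gcd(12, 21) = 3; lcm(12, 21) = 12 * 21 / 3 = 252 / 3 = 84
Fold in T2=20: gcd(84, 20) = 4; lcm(84, 20) = 84 * 20 / 4 = 1680 / 4 = 420
Fold in T3=17: gcd(420, 17) = 1; lcm(420, 17) = 420 * 17 / 1 = 7140 / 1 = 7140
Full cycle length = 7140

Answer: 7140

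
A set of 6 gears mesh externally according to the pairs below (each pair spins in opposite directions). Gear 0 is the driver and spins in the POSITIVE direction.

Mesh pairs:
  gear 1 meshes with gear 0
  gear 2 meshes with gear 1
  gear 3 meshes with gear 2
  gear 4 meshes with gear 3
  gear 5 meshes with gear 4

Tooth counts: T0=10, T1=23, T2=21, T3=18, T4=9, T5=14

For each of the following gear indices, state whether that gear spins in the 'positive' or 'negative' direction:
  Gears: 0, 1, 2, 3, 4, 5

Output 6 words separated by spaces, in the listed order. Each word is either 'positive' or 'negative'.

Answer: positive negative positive negative positive negative

Derivation:
Gear 0 (driver): positive (depth 0)
  gear 1: meshes with gear 0 -> depth 1 -> negative (opposite of gear 0)
  gear 2: meshes with gear 1 -> depth 2 -> positive (opposite of gear 1)
  gear 3: meshes with gear 2 -> depth 3 -> negative (opposite of gear 2)
  gear 4: meshes with gear 3 -> depth 4 -> positive (opposite of gear 3)
  gear 5: meshes with gear 4 -> depth 5 -> negative (opposite of gear 4)
Queried indices 0, 1, 2, 3, 4, 5 -> positive, negative, positive, negative, positive, negative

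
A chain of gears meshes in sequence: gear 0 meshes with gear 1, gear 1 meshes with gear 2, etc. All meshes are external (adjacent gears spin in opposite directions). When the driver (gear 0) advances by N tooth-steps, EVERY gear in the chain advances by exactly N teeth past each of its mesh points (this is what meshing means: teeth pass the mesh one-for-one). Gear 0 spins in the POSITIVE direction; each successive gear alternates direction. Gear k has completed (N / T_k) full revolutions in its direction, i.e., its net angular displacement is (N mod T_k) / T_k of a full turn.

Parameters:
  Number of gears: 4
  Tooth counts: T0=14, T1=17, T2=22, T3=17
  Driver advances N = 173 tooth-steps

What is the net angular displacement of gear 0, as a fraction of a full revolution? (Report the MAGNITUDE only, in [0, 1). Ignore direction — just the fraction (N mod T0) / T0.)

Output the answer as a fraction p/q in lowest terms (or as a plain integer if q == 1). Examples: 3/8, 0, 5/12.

Chain of 4 gears, tooth counts: [14, 17, 22, 17]
  gear 0: T0=14, direction=positive, advance = 173 mod 14 = 5 teeth = 5/14 turn
  gear 1: T1=17, direction=negative, advance = 173 mod 17 = 3 teeth = 3/17 turn
  gear 2: T2=22, direction=positive, advance = 173 mod 22 = 19 teeth = 19/22 turn
  gear 3: T3=17, direction=negative, advance = 173 mod 17 = 3 teeth = 3/17 turn
Gear 0: 173 mod 14 = 5
Fraction = 5 / 14 = 5/14 (gcd(5,14)=1) = 5/14

Answer: 5/14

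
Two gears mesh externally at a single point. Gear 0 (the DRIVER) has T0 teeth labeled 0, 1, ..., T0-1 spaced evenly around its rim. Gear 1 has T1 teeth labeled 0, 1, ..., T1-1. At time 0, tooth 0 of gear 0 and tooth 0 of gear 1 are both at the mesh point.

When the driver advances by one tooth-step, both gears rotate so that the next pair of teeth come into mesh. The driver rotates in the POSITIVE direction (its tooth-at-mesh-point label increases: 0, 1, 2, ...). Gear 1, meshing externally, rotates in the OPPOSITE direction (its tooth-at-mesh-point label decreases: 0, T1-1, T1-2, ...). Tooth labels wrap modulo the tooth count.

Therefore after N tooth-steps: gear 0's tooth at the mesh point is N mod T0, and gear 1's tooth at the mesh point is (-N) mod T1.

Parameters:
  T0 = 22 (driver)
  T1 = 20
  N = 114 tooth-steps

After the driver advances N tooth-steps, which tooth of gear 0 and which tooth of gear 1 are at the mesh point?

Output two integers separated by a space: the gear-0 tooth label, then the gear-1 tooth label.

Answer: 4 6

Derivation:
Gear 0 (driver, T0=22): tooth at mesh = N mod T0
  114 = 5 * 22 + 4, so 114 mod 22 = 4
  gear 0 tooth = 4
Gear 1 (driven, T1=20): tooth at mesh = (-N) mod T1
  114 = 5 * 20 + 14, so 114 mod 20 = 14
  (-114) mod 20 = (-14) mod 20 = 20 - 14 = 6
Mesh after 114 steps: gear-0 tooth 4 meets gear-1 tooth 6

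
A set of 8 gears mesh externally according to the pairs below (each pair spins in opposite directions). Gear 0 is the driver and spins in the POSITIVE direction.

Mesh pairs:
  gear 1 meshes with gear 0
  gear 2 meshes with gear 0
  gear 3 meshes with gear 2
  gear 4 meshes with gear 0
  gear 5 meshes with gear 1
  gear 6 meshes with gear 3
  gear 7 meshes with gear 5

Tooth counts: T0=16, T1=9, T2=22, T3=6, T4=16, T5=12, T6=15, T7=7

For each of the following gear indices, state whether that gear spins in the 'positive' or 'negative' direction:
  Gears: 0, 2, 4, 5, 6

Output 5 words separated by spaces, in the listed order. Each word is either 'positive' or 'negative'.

Answer: positive negative negative positive negative

Derivation:
Gear 0 (driver): positive (depth 0)
  gear 1: meshes with gear 0 -> depth 1 -> negative (opposite of gear 0)
  gear 2: meshes with gear 0 -> depth 1 -> negative (opposite of gear 0)
  gear 3: meshes with gear 2 -> depth 2 -> positive (opposite of gear 2)
  gear 4: meshes with gear 0 -> depth 1 -> negative (opposite of gear 0)
  gear 5: meshes with gear 1 -> depth 2 -> positive (opposite of gear 1)
  gear 6: meshes with gear 3 -> depth 3 -> negative (opposite of gear 3)
  gear 7: meshes with gear 5 -> depth 3 -> negative (opposite of gear 5)
Queried indices 0, 2, 4, 5, 6 -> positive, negative, negative, positive, negative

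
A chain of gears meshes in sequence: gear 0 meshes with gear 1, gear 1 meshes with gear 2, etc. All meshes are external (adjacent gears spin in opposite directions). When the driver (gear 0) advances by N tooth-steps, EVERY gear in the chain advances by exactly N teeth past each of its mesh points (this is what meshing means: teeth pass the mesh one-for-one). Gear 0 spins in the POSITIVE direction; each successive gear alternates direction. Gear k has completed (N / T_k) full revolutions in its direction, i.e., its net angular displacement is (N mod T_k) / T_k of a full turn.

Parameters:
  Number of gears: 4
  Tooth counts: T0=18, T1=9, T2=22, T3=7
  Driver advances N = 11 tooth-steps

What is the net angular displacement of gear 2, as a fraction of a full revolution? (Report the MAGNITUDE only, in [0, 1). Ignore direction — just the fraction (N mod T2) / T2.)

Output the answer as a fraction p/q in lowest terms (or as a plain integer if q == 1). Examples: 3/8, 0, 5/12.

Answer: 1/2

Derivation:
Chain of 4 gears, tooth counts: [18, 9, 22, 7]
  gear 0: T0=18, direction=positive, advance = 11 mod 18 = 11 teeth = 11/18 turn
  gear 1: T1=9, direction=negative, advance = 11 mod 9 = 2 teeth = 2/9 turn
  gear 2: T2=22, direction=positive, advance = 11 mod 22 = 11 teeth = 11/22 turn
  gear 3: T3=7, direction=negative, advance = 11 mod 7 = 4 teeth = 4/7 turn
Gear 2: 11 mod 22 = 11
Fraction = 11 / 22 = 1/2 (gcd(11,22)=11) = 1/2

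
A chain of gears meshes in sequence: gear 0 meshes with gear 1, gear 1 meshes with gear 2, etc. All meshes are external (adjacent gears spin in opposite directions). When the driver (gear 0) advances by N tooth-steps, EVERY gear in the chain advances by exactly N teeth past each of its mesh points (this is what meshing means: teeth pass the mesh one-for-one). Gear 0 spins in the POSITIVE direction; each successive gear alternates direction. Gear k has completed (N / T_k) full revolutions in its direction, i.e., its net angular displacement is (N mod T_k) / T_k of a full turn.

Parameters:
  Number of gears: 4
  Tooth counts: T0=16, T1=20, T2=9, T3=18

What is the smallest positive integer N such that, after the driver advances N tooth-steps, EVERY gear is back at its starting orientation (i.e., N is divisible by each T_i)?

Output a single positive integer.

Answer: 720

Derivation:
Gear k returns to start when N is a multiple of T_k.
All gears at start simultaneously when N is a common multiple of [16, 20, 9, 18]; the smallest such N is lcm(16, 20, 9, 18).
Start: lcm = T0 = 16
Fold in T1=20: gcd(16, 20) = 4; lcm(16, 20) = 16 * 20 / 4 = 320 / 4 = 80
Fold in T2=9: gcd(80, 9) = 1; lcm(80, 9) = 80 * 9 / 1 = 720 / 1 = 720
Fold in T3=18: gcd(720, 18) = 18; lcm(720, 18) = 720 * 18 / 18 = 12960 / 18 = 720
Full cycle length = 720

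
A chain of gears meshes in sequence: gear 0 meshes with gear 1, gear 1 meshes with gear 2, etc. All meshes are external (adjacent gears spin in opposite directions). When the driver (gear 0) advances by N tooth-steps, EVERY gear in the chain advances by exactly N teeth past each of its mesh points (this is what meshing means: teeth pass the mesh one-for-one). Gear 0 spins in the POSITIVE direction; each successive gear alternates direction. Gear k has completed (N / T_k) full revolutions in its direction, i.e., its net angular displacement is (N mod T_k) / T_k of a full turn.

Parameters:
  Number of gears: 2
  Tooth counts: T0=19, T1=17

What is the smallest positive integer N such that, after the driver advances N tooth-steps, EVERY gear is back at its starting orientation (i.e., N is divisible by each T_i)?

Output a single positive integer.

Answer: 323

Derivation:
Gear k returns to start when N is a multiple of T_k.
All gears at start simultaneously when N is a common multiple of [19, 17]; the smallest such N is lcm(19, 17).
Start: lcm = T0 = 19
Fold in T1=17: gcd(19, 17) = 1; lcm(19, 17) = 19 * 17 / 1 = 323 / 1 = 323
Full cycle length = 323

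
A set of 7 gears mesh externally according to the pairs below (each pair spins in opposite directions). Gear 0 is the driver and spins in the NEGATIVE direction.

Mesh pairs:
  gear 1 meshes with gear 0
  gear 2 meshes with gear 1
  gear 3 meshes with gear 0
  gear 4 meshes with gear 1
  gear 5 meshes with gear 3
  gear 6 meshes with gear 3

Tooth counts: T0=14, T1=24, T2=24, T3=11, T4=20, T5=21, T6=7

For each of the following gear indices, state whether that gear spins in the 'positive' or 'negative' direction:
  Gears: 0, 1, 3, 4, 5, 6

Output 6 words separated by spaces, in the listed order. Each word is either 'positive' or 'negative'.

Gear 0 (driver): negative (depth 0)
  gear 1: meshes with gear 0 -> depth 1 -> positive (opposite of gear 0)
  gear 2: meshes with gear 1 -> depth 2 -> negative (opposite of gear 1)
  gear 3: meshes with gear 0 -> depth 1 -> positive (opposite of gear 0)
  gear 4: meshes with gear 1 -> depth 2 -> negative (opposite of gear 1)
  gear 5: meshes with gear 3 -> depth 2 -> negative (opposite of gear 3)
  gear 6: meshes with gear 3 -> depth 2 -> negative (opposite of gear 3)
Queried indices 0, 1, 3, 4, 5, 6 -> negative, positive, positive, negative, negative, negative

Answer: negative positive positive negative negative negative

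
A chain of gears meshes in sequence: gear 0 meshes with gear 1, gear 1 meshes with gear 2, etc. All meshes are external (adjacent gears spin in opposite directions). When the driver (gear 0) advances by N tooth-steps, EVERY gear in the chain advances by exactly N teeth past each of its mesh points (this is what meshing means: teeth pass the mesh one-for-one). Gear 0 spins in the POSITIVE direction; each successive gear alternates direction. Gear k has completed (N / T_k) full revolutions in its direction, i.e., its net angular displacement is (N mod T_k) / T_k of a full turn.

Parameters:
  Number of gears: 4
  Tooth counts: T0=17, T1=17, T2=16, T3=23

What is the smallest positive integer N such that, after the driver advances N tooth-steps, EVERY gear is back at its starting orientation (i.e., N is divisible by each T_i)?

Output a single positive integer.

Gear k returns to start when N is a multiple of T_k.
All gears at start simultaneously when N is a common multiple of [17, 17, 16, 23]; the smallest such N is lcm(17, 17, 16, 23).
Start: lcm = T0 = 17
Fold in T1=17: gcd(17, 17) = 17; lcm(17, 17) = 17 * 17 / 17 = 289 / 17 = 17
Fold in T2=16: gcd(17, 16) = 1; lcm(17, 16) = 17 * 16 / 1 = 272 / 1 = 272
Fold in T3=23: gcd(272, 23) = 1; lcm(272, 23) = 272 * 23 / 1 = 6256 / 1 = 6256
Full cycle length = 6256

Answer: 6256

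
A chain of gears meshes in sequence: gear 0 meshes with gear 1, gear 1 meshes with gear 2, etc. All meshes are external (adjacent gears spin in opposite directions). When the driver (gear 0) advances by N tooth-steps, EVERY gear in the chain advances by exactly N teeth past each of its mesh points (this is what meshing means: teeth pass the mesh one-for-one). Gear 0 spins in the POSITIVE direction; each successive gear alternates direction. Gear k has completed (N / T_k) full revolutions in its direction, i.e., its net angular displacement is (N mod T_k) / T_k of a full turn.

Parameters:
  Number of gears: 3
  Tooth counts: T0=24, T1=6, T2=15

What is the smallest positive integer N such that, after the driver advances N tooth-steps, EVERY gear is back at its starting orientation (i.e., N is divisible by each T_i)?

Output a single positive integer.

Answer: 120

Derivation:
Gear k returns to start when N is a multiple of T_k.
All gears at start simultaneously when N is a common multiple of [24, 6, 15]; the smallest such N is lcm(24, 6, 15).
Start: lcm = T0 = 24
Fold in T1=6: gcd(24, 6) = 6; lcm(24, 6) = 24 * 6 / 6 = 144 / 6 = 24
Fold in T2=15: gcd(24, 15) = 3; lcm(24, 15) = 24 * 15 / 3 = 360 / 3 = 120
Full cycle length = 120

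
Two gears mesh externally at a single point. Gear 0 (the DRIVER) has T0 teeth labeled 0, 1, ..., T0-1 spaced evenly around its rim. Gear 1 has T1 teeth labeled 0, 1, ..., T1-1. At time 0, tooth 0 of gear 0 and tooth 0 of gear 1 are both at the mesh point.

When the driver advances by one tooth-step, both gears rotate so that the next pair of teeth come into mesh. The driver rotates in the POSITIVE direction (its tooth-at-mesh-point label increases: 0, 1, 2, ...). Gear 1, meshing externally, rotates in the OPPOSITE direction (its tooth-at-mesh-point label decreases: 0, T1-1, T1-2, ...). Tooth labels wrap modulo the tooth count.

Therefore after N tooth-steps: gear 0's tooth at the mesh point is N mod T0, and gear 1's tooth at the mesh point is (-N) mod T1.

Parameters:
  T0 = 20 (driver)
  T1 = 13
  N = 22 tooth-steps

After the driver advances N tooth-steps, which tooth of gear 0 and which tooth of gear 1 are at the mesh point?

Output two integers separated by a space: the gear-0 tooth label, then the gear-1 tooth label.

Answer: 2 4

Derivation:
Gear 0 (driver, T0=20): tooth at mesh = N mod T0
  22 = 1 * 20 + 2, so 22 mod 20 = 2
  gear 0 tooth = 2
Gear 1 (driven, T1=13): tooth at mesh = (-N) mod T1
  22 = 1 * 13 + 9, so 22 mod 13 = 9
  (-22) mod 13 = (-9) mod 13 = 13 - 9 = 4
Mesh after 22 steps: gear-0 tooth 2 meets gear-1 tooth 4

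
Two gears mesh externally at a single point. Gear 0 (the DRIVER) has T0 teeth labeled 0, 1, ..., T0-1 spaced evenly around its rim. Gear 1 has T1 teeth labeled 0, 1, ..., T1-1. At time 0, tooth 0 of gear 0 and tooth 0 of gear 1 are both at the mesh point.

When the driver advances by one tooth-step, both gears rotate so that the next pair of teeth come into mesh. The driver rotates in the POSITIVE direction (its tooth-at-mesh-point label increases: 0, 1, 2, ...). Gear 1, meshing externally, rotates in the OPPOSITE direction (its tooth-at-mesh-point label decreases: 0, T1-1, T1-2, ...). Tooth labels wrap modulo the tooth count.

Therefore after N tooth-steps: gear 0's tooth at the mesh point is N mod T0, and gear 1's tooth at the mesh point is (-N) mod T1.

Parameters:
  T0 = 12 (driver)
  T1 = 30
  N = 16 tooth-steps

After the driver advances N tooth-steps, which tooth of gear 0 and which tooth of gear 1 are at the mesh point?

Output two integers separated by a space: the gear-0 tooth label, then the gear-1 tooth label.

Gear 0 (driver, T0=12): tooth at mesh = N mod T0
  16 = 1 * 12 + 4, so 16 mod 12 = 4
  gear 0 tooth = 4
Gear 1 (driven, T1=30): tooth at mesh = (-N) mod T1
  16 = 0 * 30 + 16, so 16 mod 30 = 16
  (-16) mod 30 = (-16) mod 30 = 30 - 16 = 14
Mesh after 16 steps: gear-0 tooth 4 meets gear-1 tooth 14

Answer: 4 14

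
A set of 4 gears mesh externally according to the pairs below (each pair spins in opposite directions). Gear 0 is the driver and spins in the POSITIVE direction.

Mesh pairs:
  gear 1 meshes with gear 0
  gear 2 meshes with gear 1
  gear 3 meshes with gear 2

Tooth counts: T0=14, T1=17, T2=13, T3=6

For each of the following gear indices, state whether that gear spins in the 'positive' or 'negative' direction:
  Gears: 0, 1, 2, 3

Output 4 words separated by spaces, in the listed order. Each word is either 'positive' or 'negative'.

Answer: positive negative positive negative

Derivation:
Gear 0 (driver): positive (depth 0)
  gear 1: meshes with gear 0 -> depth 1 -> negative (opposite of gear 0)
  gear 2: meshes with gear 1 -> depth 2 -> positive (opposite of gear 1)
  gear 3: meshes with gear 2 -> depth 3 -> negative (opposite of gear 2)
Queried indices 0, 1, 2, 3 -> positive, negative, positive, negative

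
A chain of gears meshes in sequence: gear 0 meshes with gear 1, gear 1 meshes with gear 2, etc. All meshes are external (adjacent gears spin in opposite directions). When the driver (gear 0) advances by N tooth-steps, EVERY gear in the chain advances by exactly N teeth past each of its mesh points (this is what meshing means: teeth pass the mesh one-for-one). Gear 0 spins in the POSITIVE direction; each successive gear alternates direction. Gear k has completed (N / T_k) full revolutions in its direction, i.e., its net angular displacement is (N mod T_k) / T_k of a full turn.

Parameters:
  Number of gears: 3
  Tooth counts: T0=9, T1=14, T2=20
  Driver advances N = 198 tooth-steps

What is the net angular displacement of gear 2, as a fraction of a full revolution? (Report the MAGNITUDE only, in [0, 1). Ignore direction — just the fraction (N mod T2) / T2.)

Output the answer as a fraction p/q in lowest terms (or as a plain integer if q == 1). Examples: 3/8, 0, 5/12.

Answer: 9/10

Derivation:
Chain of 3 gears, tooth counts: [9, 14, 20]
  gear 0: T0=9, direction=positive, advance = 198 mod 9 = 0 teeth = 0/9 turn
  gear 1: T1=14, direction=negative, advance = 198 mod 14 = 2 teeth = 2/14 turn
  gear 2: T2=20, direction=positive, advance = 198 mod 20 = 18 teeth = 18/20 turn
Gear 2: 198 mod 20 = 18
Fraction = 18 / 20 = 9/10 (gcd(18,20)=2) = 9/10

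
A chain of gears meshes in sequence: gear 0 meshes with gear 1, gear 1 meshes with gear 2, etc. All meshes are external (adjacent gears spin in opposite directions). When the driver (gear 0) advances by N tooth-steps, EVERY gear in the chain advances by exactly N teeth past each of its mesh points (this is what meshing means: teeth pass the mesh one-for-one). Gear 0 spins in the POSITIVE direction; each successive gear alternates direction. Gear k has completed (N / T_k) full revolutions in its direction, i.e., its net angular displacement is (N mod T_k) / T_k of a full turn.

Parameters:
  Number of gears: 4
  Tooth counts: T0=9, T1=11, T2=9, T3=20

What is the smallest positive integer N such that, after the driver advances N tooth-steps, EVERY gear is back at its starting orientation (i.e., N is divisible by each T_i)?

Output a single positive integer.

Answer: 1980

Derivation:
Gear k returns to start when N is a multiple of T_k.
All gears at start simultaneously when N is a common multiple of [9, 11, 9, 20]; the smallest such N is lcm(9, 11, 9, 20).
Start: lcm = T0 = 9
Fold in T1=11: gcd(9, 11) = 1; lcm(9, 11) = 9 * 11 / 1 = 99 / 1 = 99
Fold in T2=9: gcd(99, 9) = 9; lcm(99, 9) = 99 * 9 / 9 = 891 / 9 = 99
Fold in T3=20: gcd(99, 20) = 1; lcm(99, 20) = 99 * 20 / 1 = 1980 / 1 = 1980
Full cycle length = 1980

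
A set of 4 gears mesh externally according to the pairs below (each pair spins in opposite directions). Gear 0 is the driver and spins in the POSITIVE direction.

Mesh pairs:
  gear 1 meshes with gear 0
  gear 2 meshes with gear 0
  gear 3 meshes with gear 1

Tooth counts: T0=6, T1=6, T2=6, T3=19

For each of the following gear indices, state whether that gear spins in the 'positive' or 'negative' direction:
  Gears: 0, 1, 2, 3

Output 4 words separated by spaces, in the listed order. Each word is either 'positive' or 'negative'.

Gear 0 (driver): positive (depth 0)
  gear 1: meshes with gear 0 -> depth 1 -> negative (opposite of gear 0)
  gear 2: meshes with gear 0 -> depth 1 -> negative (opposite of gear 0)
  gear 3: meshes with gear 1 -> depth 2 -> positive (opposite of gear 1)
Queried indices 0, 1, 2, 3 -> positive, negative, negative, positive

Answer: positive negative negative positive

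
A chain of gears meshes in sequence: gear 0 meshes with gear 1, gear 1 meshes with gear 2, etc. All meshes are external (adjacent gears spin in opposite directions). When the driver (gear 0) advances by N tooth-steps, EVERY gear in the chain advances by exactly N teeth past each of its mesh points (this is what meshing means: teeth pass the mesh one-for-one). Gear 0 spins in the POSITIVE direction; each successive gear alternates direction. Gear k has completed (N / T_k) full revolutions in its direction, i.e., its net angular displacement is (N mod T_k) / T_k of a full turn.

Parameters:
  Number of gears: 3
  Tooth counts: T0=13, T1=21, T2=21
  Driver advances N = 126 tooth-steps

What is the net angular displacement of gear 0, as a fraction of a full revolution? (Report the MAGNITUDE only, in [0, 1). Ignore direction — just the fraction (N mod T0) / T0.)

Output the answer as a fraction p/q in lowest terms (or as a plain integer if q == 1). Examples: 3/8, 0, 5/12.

Chain of 3 gears, tooth counts: [13, 21, 21]
  gear 0: T0=13, direction=positive, advance = 126 mod 13 = 9 teeth = 9/13 turn
  gear 1: T1=21, direction=negative, advance = 126 mod 21 = 0 teeth = 0/21 turn
  gear 2: T2=21, direction=positive, advance = 126 mod 21 = 0 teeth = 0/21 turn
Gear 0: 126 mod 13 = 9
Fraction = 9 / 13 = 9/13 (gcd(9,13)=1) = 9/13

Answer: 9/13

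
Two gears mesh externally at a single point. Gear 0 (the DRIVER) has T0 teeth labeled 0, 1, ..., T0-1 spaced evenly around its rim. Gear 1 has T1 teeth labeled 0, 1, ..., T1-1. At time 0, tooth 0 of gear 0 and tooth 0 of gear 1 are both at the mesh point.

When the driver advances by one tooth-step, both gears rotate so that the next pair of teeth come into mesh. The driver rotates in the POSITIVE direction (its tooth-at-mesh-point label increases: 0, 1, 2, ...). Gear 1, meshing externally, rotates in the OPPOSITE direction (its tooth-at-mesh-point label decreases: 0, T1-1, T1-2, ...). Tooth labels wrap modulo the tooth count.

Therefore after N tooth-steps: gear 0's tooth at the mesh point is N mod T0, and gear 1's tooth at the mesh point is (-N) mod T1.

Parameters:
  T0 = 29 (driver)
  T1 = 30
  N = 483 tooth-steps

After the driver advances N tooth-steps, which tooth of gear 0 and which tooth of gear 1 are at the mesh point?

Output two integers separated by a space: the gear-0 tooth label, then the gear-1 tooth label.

Answer: 19 27

Derivation:
Gear 0 (driver, T0=29): tooth at mesh = N mod T0
  483 = 16 * 29 + 19, so 483 mod 29 = 19
  gear 0 tooth = 19
Gear 1 (driven, T1=30): tooth at mesh = (-N) mod T1
  483 = 16 * 30 + 3, so 483 mod 30 = 3
  (-483) mod 30 = (-3) mod 30 = 30 - 3 = 27
Mesh after 483 steps: gear-0 tooth 19 meets gear-1 tooth 27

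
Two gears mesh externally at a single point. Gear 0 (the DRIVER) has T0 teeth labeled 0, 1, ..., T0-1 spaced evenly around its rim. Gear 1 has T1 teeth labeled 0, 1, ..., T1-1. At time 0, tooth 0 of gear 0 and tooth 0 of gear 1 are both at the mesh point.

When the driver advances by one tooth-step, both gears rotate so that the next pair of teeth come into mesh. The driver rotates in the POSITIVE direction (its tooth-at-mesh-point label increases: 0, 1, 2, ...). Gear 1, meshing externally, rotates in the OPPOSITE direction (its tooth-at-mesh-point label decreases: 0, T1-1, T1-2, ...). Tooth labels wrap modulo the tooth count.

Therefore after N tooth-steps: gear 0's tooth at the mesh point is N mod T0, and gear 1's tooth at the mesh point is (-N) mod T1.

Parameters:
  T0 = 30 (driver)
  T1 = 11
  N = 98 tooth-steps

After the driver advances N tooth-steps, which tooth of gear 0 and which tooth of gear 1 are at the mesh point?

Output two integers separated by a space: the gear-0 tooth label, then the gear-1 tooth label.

Answer: 8 1

Derivation:
Gear 0 (driver, T0=30): tooth at mesh = N mod T0
  98 = 3 * 30 + 8, so 98 mod 30 = 8
  gear 0 tooth = 8
Gear 1 (driven, T1=11): tooth at mesh = (-N) mod T1
  98 = 8 * 11 + 10, so 98 mod 11 = 10
  (-98) mod 11 = (-10) mod 11 = 11 - 10 = 1
Mesh after 98 steps: gear-0 tooth 8 meets gear-1 tooth 1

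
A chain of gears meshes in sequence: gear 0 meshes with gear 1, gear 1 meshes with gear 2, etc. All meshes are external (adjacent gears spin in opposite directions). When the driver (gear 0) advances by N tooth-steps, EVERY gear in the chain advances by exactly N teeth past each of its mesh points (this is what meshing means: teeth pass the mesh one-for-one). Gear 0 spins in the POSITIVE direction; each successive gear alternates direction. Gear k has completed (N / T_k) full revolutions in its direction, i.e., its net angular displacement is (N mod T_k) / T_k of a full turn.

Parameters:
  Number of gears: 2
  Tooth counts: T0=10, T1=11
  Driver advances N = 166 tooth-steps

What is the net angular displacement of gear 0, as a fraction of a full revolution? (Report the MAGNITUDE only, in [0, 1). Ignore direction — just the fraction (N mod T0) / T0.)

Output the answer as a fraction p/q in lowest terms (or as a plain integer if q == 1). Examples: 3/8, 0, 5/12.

Chain of 2 gears, tooth counts: [10, 11]
  gear 0: T0=10, direction=positive, advance = 166 mod 10 = 6 teeth = 6/10 turn
  gear 1: T1=11, direction=negative, advance = 166 mod 11 = 1 teeth = 1/11 turn
Gear 0: 166 mod 10 = 6
Fraction = 6 / 10 = 3/5 (gcd(6,10)=2) = 3/5

Answer: 3/5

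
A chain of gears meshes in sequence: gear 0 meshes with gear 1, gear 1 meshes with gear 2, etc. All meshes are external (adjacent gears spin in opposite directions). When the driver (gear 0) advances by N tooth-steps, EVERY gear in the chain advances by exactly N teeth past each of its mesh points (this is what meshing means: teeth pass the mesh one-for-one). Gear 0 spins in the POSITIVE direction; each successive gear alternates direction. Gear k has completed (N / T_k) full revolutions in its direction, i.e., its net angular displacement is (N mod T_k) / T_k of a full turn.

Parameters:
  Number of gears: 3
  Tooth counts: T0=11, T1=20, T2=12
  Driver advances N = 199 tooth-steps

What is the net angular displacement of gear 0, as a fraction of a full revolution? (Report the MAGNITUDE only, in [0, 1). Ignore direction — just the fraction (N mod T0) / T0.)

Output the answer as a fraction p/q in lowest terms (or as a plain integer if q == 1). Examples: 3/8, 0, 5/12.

Answer: 1/11

Derivation:
Chain of 3 gears, tooth counts: [11, 20, 12]
  gear 0: T0=11, direction=positive, advance = 199 mod 11 = 1 teeth = 1/11 turn
  gear 1: T1=20, direction=negative, advance = 199 mod 20 = 19 teeth = 19/20 turn
  gear 2: T2=12, direction=positive, advance = 199 mod 12 = 7 teeth = 7/12 turn
Gear 0: 199 mod 11 = 1
Fraction = 1 / 11 = 1/11 (gcd(1,11)=1) = 1/11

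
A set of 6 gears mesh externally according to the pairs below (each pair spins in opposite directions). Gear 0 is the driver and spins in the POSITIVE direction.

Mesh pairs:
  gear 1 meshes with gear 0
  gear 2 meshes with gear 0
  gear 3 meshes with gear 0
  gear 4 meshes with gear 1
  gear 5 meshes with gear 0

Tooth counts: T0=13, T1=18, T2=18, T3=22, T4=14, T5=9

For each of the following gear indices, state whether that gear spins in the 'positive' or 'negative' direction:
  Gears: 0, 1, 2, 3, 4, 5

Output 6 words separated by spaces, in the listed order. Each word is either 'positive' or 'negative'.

Gear 0 (driver): positive (depth 0)
  gear 1: meshes with gear 0 -> depth 1 -> negative (opposite of gear 0)
  gear 2: meshes with gear 0 -> depth 1 -> negative (opposite of gear 0)
  gear 3: meshes with gear 0 -> depth 1 -> negative (opposite of gear 0)
  gear 4: meshes with gear 1 -> depth 2 -> positive (opposite of gear 1)
  gear 5: meshes with gear 0 -> depth 1 -> negative (opposite of gear 0)
Queried indices 0, 1, 2, 3, 4, 5 -> positive, negative, negative, negative, positive, negative

Answer: positive negative negative negative positive negative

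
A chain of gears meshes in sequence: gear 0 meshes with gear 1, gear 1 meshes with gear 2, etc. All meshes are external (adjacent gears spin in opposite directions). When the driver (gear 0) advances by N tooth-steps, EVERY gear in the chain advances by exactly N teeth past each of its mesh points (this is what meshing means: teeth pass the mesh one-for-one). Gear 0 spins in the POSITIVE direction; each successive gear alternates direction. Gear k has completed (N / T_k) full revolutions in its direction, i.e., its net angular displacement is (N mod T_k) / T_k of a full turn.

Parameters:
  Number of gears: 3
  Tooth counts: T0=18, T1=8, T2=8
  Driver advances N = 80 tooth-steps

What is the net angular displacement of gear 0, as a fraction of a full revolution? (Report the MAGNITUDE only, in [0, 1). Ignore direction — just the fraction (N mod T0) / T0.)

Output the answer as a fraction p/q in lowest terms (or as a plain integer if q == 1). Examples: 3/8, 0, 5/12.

Chain of 3 gears, tooth counts: [18, 8, 8]
  gear 0: T0=18, direction=positive, advance = 80 mod 18 = 8 teeth = 8/18 turn
  gear 1: T1=8, direction=negative, advance = 80 mod 8 = 0 teeth = 0/8 turn
  gear 2: T2=8, direction=positive, advance = 80 mod 8 = 0 teeth = 0/8 turn
Gear 0: 80 mod 18 = 8
Fraction = 8 / 18 = 4/9 (gcd(8,18)=2) = 4/9

Answer: 4/9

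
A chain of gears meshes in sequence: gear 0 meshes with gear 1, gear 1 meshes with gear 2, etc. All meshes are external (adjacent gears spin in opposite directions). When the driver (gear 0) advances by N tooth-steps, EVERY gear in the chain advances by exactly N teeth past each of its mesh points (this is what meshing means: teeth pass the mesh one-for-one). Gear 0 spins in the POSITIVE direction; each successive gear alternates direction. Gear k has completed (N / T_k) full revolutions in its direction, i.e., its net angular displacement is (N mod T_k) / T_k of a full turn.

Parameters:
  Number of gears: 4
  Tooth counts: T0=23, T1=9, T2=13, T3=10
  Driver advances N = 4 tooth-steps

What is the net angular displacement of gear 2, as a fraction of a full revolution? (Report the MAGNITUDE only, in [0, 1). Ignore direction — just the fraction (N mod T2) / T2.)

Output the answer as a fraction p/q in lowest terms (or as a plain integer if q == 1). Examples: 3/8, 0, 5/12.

Answer: 4/13

Derivation:
Chain of 4 gears, tooth counts: [23, 9, 13, 10]
  gear 0: T0=23, direction=positive, advance = 4 mod 23 = 4 teeth = 4/23 turn
  gear 1: T1=9, direction=negative, advance = 4 mod 9 = 4 teeth = 4/9 turn
  gear 2: T2=13, direction=positive, advance = 4 mod 13 = 4 teeth = 4/13 turn
  gear 3: T3=10, direction=negative, advance = 4 mod 10 = 4 teeth = 4/10 turn
Gear 2: 4 mod 13 = 4
Fraction = 4 / 13 = 4/13 (gcd(4,13)=1) = 4/13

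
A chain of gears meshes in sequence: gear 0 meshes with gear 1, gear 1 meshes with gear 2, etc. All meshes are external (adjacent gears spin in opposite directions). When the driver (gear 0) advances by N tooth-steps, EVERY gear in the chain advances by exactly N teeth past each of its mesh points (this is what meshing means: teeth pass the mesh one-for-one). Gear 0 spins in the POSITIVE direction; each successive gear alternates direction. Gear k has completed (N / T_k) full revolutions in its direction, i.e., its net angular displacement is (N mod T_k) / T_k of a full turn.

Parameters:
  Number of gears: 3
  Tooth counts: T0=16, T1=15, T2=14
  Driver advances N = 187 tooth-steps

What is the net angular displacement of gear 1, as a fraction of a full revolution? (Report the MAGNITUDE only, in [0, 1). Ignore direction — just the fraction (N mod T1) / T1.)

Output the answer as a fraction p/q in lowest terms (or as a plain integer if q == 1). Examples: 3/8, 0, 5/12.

Answer: 7/15

Derivation:
Chain of 3 gears, tooth counts: [16, 15, 14]
  gear 0: T0=16, direction=positive, advance = 187 mod 16 = 11 teeth = 11/16 turn
  gear 1: T1=15, direction=negative, advance = 187 mod 15 = 7 teeth = 7/15 turn
  gear 2: T2=14, direction=positive, advance = 187 mod 14 = 5 teeth = 5/14 turn
Gear 1: 187 mod 15 = 7
Fraction = 7 / 15 = 7/15 (gcd(7,15)=1) = 7/15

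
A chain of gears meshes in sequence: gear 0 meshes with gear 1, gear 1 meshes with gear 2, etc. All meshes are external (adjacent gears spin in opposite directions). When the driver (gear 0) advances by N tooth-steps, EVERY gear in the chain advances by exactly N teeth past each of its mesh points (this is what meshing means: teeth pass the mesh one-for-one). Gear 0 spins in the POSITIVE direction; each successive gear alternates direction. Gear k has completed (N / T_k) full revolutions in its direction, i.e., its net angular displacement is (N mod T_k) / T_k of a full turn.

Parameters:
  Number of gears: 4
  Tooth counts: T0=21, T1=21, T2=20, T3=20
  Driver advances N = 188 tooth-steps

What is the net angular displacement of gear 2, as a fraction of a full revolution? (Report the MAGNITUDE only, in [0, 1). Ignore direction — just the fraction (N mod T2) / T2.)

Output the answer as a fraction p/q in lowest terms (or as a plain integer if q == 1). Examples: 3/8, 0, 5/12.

Chain of 4 gears, tooth counts: [21, 21, 20, 20]
  gear 0: T0=21, direction=positive, advance = 188 mod 21 = 20 teeth = 20/21 turn
  gear 1: T1=21, direction=negative, advance = 188 mod 21 = 20 teeth = 20/21 turn
  gear 2: T2=20, direction=positive, advance = 188 mod 20 = 8 teeth = 8/20 turn
  gear 3: T3=20, direction=negative, advance = 188 mod 20 = 8 teeth = 8/20 turn
Gear 2: 188 mod 20 = 8
Fraction = 8 / 20 = 2/5 (gcd(8,20)=4) = 2/5

Answer: 2/5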